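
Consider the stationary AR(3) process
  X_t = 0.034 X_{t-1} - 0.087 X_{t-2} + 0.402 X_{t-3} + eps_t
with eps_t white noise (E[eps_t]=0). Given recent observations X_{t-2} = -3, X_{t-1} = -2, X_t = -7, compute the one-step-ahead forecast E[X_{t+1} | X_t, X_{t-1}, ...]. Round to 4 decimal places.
E[X_{t+1} \mid \mathcal F_t] = -1.2700

For an AR(p) model X_t = c + sum_i phi_i X_{t-i} + eps_t, the
one-step-ahead conditional mean is
  E[X_{t+1} | X_t, ...] = c + sum_i phi_i X_{t+1-i}.
Substitute known values:
  E[X_{t+1} | ...] = (0.034) * (-7) + (-0.087) * (-2) + (0.402) * (-3)
                   = -1.2700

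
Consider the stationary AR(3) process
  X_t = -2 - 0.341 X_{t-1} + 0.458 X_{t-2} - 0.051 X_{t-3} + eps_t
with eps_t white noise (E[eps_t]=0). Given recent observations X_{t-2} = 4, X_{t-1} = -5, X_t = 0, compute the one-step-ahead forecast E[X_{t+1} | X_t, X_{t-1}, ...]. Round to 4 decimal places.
E[X_{t+1} \mid \mathcal F_t] = -4.4940

For an AR(p) model X_t = c + sum_i phi_i X_{t-i} + eps_t, the
one-step-ahead conditional mean is
  E[X_{t+1} | X_t, ...] = c + sum_i phi_i X_{t+1-i}.
Substitute known values:
  E[X_{t+1} | ...] = -2 + (-0.341) * (0) + (0.458) * (-5) + (-0.051) * (4)
                   = -4.4940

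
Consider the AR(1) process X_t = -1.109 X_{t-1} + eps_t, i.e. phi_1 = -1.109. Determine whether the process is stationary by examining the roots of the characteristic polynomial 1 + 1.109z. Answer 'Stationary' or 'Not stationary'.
\text{Not stationary}

The AR(p) characteristic polynomial is P(z) = 1 + 1.109z.
Stationarity requires all roots to lie outside the unit circle, i.e. |z| > 1 for every root.
This is linear in z: 1 + (1.109) z = 0  =>  z = -1/(1.109) = -0.901713,  |z| = 0.901713.
Moduli of all roots: 0.9017.
All moduli strictly greater than 1? No.
Verdict: Not stationary.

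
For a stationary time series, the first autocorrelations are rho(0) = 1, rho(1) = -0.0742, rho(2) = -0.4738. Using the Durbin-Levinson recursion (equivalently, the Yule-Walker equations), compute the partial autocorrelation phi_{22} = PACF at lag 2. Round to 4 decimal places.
\phi_{22} = -0.4820

The PACF at lag k is phi_{kk}, the last component of the solution
to the Yule-Walker system G_k phi = r_k where
  (G_k)_{ij} = rho(|i - j|), (r_k)_i = rho(i), i,j = 1..k.
Equivalently, Durbin-Levinson gives phi_{kk} iteratively:
  phi_{11} = rho(1)
  phi_{kk} = [rho(k) - sum_{j=1..k-1} phi_{k-1,j} rho(k-j)]
            / [1 - sum_{j=1..k-1} phi_{k-1,j} rho(j)],
  phi_{k,j} = phi_{k-1,j} - phi_{kk} phi_{k-1,k-j},  j = 1..k-1.
Step k = 1:
  phi_11 = rho(1) = -0.0742.
Step k = 2:
  phi_22 = [rho(2) - phi_11 rho(1)] / [1 - phi_11 rho(1)] = [-0.4738 - (-0.0742)(-0.0742)] / [1 - (-0.0742)(-0.0742)]
         = -0.47930564 / 0.99449436 = -0.482.
Therefore phi_{22} = -0.4820.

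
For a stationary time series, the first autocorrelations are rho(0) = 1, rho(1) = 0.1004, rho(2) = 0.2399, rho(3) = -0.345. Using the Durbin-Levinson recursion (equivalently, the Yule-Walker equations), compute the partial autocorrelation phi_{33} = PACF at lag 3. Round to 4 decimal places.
\phi_{33} = -0.4130

The PACF at lag k is phi_{kk}, the last component of the solution
to the Yule-Walker system G_k phi = r_k where
  (G_k)_{ij} = rho(|i - j|), (r_k)_i = rho(i), i,j = 1..k.
Equivalently, Durbin-Levinson gives phi_{kk} iteratively:
  phi_{11} = rho(1)
  phi_{kk} = [rho(k) - sum_{j=1..k-1} phi_{k-1,j} rho(k-j)]
            / [1 - sum_{j=1..k-1} phi_{k-1,j} rho(j)],
  phi_{k,j} = phi_{k-1,j} - phi_{kk} phi_{k-1,k-j},  j = 1..k-1.
Step k = 1:
  phi_11 = rho(1) = 0.1004.
Step k = 2:
  phi_22 = [rho(2) - phi_11 rho(1)] / [1 - phi_11 rho(1)] = [0.2399 - (0.1004)(0.1004)] / [1 - (0.1004)(0.1004)]
         = 0.22981984 / 0.98991984 = 0.23216.
  Update: phi_21 = phi_11 - phi_22 phi_11 = 0.1004 - (0.23216)(0.1004) = 0.077091.
Step k = 3:
  phi_33 = [rho(3) - phi_21 rho(2) - phi_22 rho(1)] / [1 - phi_21 rho(1) - phi_22 rho(2)]
    numerator   = -0.345 - (0.077091)(0.2399) - (0.23216)(0.1004) = -0.38680303
    denominator = 1 - (0.077091)(0.1004) - (0.23216)(0.2399) = 0.93656485
  phi_33 = -0.38680303 / 0.93656485 = -0.413.
Therefore phi_{33} = -0.4130.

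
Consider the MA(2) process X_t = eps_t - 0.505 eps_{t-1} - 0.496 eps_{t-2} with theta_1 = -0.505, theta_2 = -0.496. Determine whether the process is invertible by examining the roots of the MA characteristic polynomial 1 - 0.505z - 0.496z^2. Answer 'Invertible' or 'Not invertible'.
\text{Not invertible}

The MA(q) characteristic polynomial is P(z) = 1 - 0.505z - 0.496z^2.
Invertibility requires all roots to lie outside the unit circle, i.e. |z| > 1 for every root.
Set 1 + (-0.505) z + (-0.496) z^2 = 0, i.e. a z^2 + b z + c = 0 with a = -0.496, b = -0.505, c = 1.
Discriminant D = b^2 - 4ac = (-0.505)^2 - 4*(-0.496)*1 = 0.255025 - (-1.984) = 2.239025.
D >= 0, so the roots are real: z = (-b +/- sqrt(D)) / (2a) = (0.505 +/- 1.496337) / (-0.992).
  z_1 = (0.505 + 1.496337) / (-0.992) = -2.0175,   |z_1| = 2.0175.
  z_2 = (0.505 - 1.496337) / (-0.992) = 0.9993,   |z_2| = 0.9993.
Moduli of all roots: 2.0175, 0.9993.
All moduli strictly greater than 1? No.
Verdict: Not invertible.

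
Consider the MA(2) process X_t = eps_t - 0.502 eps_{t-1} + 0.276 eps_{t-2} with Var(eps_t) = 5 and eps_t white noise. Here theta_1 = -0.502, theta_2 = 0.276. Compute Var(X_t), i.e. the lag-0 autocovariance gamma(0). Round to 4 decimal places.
\gamma(0) = 6.6409

For an MA(q) process X_t = eps_t + sum_i theta_i eps_{t-i} with
Var(eps_t) = sigma^2, the variance is
  gamma(0) = sigma^2 * (1 + sum_i theta_i^2).
  sum_i theta_i^2 = (-0.502)^2 + (0.276)^2 = 0.252004 + 0.076176 = 0.32818.
  gamma(0) = 5 * (1 + 0.32818) = 5 * 1.32818 = 6.6409.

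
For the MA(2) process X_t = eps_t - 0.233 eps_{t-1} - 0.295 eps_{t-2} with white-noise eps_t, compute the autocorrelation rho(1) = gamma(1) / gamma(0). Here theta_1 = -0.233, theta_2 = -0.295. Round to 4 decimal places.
\rho(1) = -0.1439

For an MA(q) process with theta_0 = 1, the autocovariance is
  gamma(k) = sigma^2 * sum_{i=0..q-k} theta_i * theta_{i+k},
and rho(k) = gamma(k) / gamma(0). Sigma^2 cancels.
  numerator   = (1)*(-0.233) + (-0.233)*(-0.295) = -0.164265.
  denominator = (1)^2 + (-0.233)^2 + (-0.295)^2 = 1.141314.
  rho(1) = -0.164265 / 1.141314 = -0.1439.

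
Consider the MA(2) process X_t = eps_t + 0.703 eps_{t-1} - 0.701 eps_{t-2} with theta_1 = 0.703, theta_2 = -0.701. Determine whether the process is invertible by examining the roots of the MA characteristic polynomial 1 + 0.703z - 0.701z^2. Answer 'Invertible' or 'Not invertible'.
\text{Not invertible}

The MA(q) characteristic polynomial is P(z) = 1 + 0.703z - 0.701z^2.
Invertibility requires all roots to lie outside the unit circle, i.e. |z| > 1 for every root.
Set 1 + (0.703) z + (-0.701) z^2 = 0, i.e. a z^2 + b z + c = 0 with a = -0.701, b = 0.703, c = 1.
Discriminant D = b^2 - 4ac = (0.703)^2 - 4*(-0.701)*1 = 0.494209 - (-2.804) = 3.298209.
D >= 0, so the roots are real: z = (-b +/- sqrt(D)) / (2a) = (-0.703 +/- 1.816097) / (-1.402).
  z_1 = (-0.703 + 1.816097) / (-1.402) = -0.7939,   |z_1| = 0.7939.
  z_2 = (-0.703 - 1.816097) / (-1.402) = 1.7968,   |z_2| = 1.7968.
Moduli of all roots: 0.7939, 1.7968.
All moduli strictly greater than 1? No.
Verdict: Not invertible.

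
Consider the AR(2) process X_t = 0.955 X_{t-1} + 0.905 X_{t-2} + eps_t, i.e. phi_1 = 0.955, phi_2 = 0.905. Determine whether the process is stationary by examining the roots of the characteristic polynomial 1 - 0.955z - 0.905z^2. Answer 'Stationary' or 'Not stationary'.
\text{Not stationary}

The AR(p) characteristic polynomial is P(z) = 1 - 0.955z - 0.905z^2.
Stationarity requires all roots to lie outside the unit circle, i.e. |z| > 1 for every root.
Set 1 + (-0.955) z + (-0.905) z^2 = 0, i.e. a z^2 + b z + c = 0 with a = -0.905, b = -0.955, c = 1.
Discriminant D = b^2 - 4ac = (-0.955)^2 - 4*(-0.905)*1 = 0.912025 - (-3.62) = 4.532025.
D >= 0, so the roots are real: z = (-b +/- sqrt(D)) / (2a) = (0.955 +/- 2.128855) / (-1.81).
  z_1 = (0.955 + 2.128855) / (-1.81) = -1.7038,   |z_1| = 1.7038.
  z_2 = (0.955 - 2.128855) / (-1.81) = 0.6485,   |z_2| = 0.6485.
Moduli of all roots: 1.7038, 0.6485.
All moduli strictly greater than 1? No.
Verdict: Not stationary.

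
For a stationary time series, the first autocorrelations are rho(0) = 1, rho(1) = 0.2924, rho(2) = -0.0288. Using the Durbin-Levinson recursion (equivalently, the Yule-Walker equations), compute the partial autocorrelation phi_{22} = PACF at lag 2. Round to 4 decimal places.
\phi_{22} = -0.1250

The PACF at lag k is phi_{kk}, the last component of the solution
to the Yule-Walker system G_k phi = r_k where
  (G_k)_{ij} = rho(|i - j|), (r_k)_i = rho(i), i,j = 1..k.
Equivalently, Durbin-Levinson gives phi_{kk} iteratively:
  phi_{11} = rho(1)
  phi_{kk} = [rho(k) - sum_{j=1..k-1} phi_{k-1,j} rho(k-j)]
            / [1 - sum_{j=1..k-1} phi_{k-1,j} rho(j)],
  phi_{k,j} = phi_{k-1,j} - phi_{kk} phi_{k-1,k-j},  j = 1..k-1.
Step k = 1:
  phi_11 = rho(1) = 0.2924.
Step k = 2:
  phi_22 = [rho(2) - phi_11 rho(1)] / [1 - phi_11 rho(1)] = [-0.0288 - (0.2924)(0.2924)] / [1 - (0.2924)(0.2924)]
         = -0.11429776 / 0.91450224 = -0.125.
Therefore phi_{22} = -0.1250.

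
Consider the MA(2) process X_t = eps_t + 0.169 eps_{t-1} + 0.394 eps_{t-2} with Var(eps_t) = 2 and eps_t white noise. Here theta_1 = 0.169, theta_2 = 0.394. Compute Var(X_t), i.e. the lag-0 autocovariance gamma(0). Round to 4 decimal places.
\gamma(0) = 2.3676

For an MA(q) process X_t = eps_t + sum_i theta_i eps_{t-i} with
Var(eps_t) = sigma^2, the variance is
  gamma(0) = sigma^2 * (1 + sum_i theta_i^2).
  sum_i theta_i^2 = (0.169)^2 + (0.394)^2 = 0.028561 + 0.155236 = 0.183797.
  gamma(0) = 2 * (1 + 0.183797) = 2 * 1.183797 = 2.367594, which rounds to 2.3676.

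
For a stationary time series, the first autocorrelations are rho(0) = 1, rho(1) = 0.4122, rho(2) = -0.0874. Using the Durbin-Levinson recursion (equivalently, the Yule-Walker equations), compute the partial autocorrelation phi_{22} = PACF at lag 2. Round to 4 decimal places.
\phi_{22} = -0.3100

The PACF at lag k is phi_{kk}, the last component of the solution
to the Yule-Walker system G_k phi = r_k where
  (G_k)_{ij} = rho(|i - j|), (r_k)_i = rho(i), i,j = 1..k.
Equivalently, Durbin-Levinson gives phi_{kk} iteratively:
  phi_{11} = rho(1)
  phi_{kk} = [rho(k) - sum_{j=1..k-1} phi_{k-1,j} rho(k-j)]
            / [1 - sum_{j=1..k-1} phi_{k-1,j} rho(j)],
  phi_{k,j} = phi_{k-1,j} - phi_{kk} phi_{k-1,k-j},  j = 1..k-1.
Step k = 1:
  phi_11 = rho(1) = 0.4122.
Step k = 2:
  phi_22 = [rho(2) - phi_11 rho(1)] / [1 - phi_11 rho(1)] = [-0.0874 - (0.4122)(0.4122)] / [1 - (0.4122)(0.4122)]
         = -0.25730884 / 0.83009116 = -0.31.
Therefore phi_{22} = -0.3100.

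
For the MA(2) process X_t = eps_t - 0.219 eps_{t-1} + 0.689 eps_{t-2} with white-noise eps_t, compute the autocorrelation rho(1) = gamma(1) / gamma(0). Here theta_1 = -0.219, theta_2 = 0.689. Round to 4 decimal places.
\rho(1) = -0.2429

For an MA(q) process with theta_0 = 1, the autocovariance is
  gamma(k) = sigma^2 * sum_{i=0..q-k} theta_i * theta_{i+k},
and rho(k) = gamma(k) / gamma(0). Sigma^2 cancels.
  numerator   = (1)*(-0.219) + (-0.219)*(0.689) = -0.369891.
  denominator = (1)^2 + (-0.219)^2 + (0.689)^2 = 1.522682.
  rho(1) = -0.369891 / 1.522682 = -0.2429.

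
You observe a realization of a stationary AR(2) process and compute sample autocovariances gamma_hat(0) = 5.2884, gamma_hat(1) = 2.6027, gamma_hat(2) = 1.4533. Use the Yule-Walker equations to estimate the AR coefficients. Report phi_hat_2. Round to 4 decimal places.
\hat\phi_{2} = 0.0430

The Yule-Walker equations for an AR(p) process read, in matrix form,
  Gamma_p phi = r_p,   with   (Gamma_p)_{ij} = gamma(|i - j|),
                       (r_p)_i = gamma(i),   i,j = 1..p.
Substitute the sample gammas (Toeplitz matrix and right-hand side of size 2):
  Gamma_p = [[5.2884, 2.6027], [2.6027, 5.2884]]
  r_p     = [2.6027, 1.4533]
Written out:
  5.2884 phi_1 + 2.6027 phi_2 = 2.6027
  2.6027 phi_1 + 5.2884 phi_2 = 1.4533
Solve by Cramer's rule:
  det = gamma(0)^2 - gamma(1)^2 = (5.2884)^2 - (2.6027)^2 = 27.96717456 - 6.77404729 = 21.19312727
  phi_hat_1 = [gamma(1) gamma(0) - gamma(1) gamma(2)] / det = [(2.6027)(5.2884) - (2.6027)(1.4533)] / 21.19312727 = 9.98161477 / 21.19312727 = 0.471
  phi_hat_2 = [gamma(0) gamma(2) - gamma(1)^2] / det = [(5.2884)(1.4533) - (2.6027)^2] / 21.19312727 = 0.91158443 / 21.19312727 = 0.043
So phi_hat = [0.4710, 0.0430].
Therefore phi_hat_2 = 0.0430.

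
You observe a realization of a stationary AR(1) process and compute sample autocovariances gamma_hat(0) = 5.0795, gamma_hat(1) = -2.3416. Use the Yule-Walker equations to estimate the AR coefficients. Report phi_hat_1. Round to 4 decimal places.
\hat\phi_{1} = -0.4610

The Yule-Walker equations for an AR(p) process read, in matrix form,
  Gamma_p phi = r_p,   with   (Gamma_p)_{ij} = gamma(|i - j|),
                       (r_p)_i = gamma(i),   i,j = 1..p.
Substitute the sample gammas (Toeplitz matrix and right-hand side of size 1):
  Gamma_p = [[5.0795]]
  r_p     = [-2.3416]
With p = 1 this is the single equation gamma(0) phi_1 = gamma(1):
  phi_hat_1 = gamma(1) / gamma(0) = -2.3416 / 5.0795 = -0.4610.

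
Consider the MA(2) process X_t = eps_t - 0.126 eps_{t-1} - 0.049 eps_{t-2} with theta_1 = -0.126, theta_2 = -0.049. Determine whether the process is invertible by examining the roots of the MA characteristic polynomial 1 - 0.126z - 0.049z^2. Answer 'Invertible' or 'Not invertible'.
\text{Invertible}

The MA(q) characteristic polynomial is P(z) = 1 - 0.126z - 0.049z^2.
Invertibility requires all roots to lie outside the unit circle, i.e. |z| > 1 for every root.
Set 1 + (-0.126) z + (-0.049) z^2 = 0, i.e. a z^2 + b z + c = 0 with a = -0.049, b = -0.126, c = 1.
Discriminant D = b^2 - 4ac = (-0.126)^2 - 4*(-0.049)*1 = 0.015876 - (-0.196) = 0.211876.
D >= 0, so the roots are real: z = (-b +/- sqrt(D)) / (2a) = (0.126 +/- 0.4603) / (-0.098).
  z_1 = (0.126 + 0.4603) / (-0.098) = -5.9827,   |z_1| = 5.9827.
  z_2 = (0.126 - 0.4603) / (-0.098) = 3.4112,   |z_2| = 3.4112.
Moduli of all roots: 5.9827, 3.4112.
All moduli strictly greater than 1? Yes.
Verdict: Invertible.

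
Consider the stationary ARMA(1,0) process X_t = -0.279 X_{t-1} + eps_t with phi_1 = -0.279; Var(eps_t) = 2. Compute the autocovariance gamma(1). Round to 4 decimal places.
\gamma(1) = -0.6051

Multiply the model equation by X_{t-k} and take expectations. With theta_0 = psi_0 = 1 and psi_j the MA(infinity) weights, this gives
  gamma(k) - sum_i phi_i gamma(k-i) = c_k,
  c_k = sigma^2 * sum_{j=k..q} theta_j psi_{j-k}   (c_k = 0 for k > q),
using gamma(-m) = gamma(m).
Pure AR (q = 0): c_0 = sigma^2 = 2, c_k = 0 for k >= 1.
Equations for k = 0 and k = 1 (AR order 1):
  gamma(0) = phi_1 gamma(1) + c_0
  gamma(1) = phi_1 gamma(0) + c_1
Substituting the second into the first: gamma(0) (1 - phi_1^2) = c_0 + phi_1 c_1, so
  gamma(0) = c_0 / (1 - phi_1^2) = 2 / (1 - (-0.279)^2) = 2 / 0.922159 = 2.168823.
  gamma(1) = phi_1 gamma(0) = (-0.279)(2.168823) = -0.605102.
Therefore gamma(1) = -0.6051 (to 4 decimal places).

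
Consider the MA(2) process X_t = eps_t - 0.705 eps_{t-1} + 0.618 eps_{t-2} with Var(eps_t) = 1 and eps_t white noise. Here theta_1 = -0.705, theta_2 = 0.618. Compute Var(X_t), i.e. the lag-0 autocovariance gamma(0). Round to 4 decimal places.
\gamma(0) = 1.8789

For an MA(q) process X_t = eps_t + sum_i theta_i eps_{t-i} with
Var(eps_t) = sigma^2, the variance is
  gamma(0) = sigma^2 * (1 + sum_i theta_i^2).
  sum_i theta_i^2 = (-0.705)^2 + (0.618)^2 = 0.497025 + 0.381924 = 0.878949.
  gamma(0) = 1 * (1 + 0.878949) = 1 * 1.878949 = 1.878949, which rounds to 1.8789.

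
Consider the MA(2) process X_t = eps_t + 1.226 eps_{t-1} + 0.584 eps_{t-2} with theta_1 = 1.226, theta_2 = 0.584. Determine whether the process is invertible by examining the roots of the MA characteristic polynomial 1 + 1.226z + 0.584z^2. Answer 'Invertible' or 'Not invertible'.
\text{Invertible}

The MA(q) characteristic polynomial is P(z) = 1 + 1.226z + 0.584z^2.
Invertibility requires all roots to lie outside the unit circle, i.e. |z| > 1 for every root.
Set 1 + (1.226) z + (0.584) z^2 = 0, i.e. a z^2 + b z + c = 0 with a = 0.584, b = 1.226, c = 1.
Discriminant D = b^2 - 4ac = (1.226)^2 - 4*(0.584)*1 = 1.503076 - (2.336) = -0.832924.
D < 0, so the roots are the complex-conjugate pair z = (-b +/- i sqrt(-D)) / (2a) = -1.0497 +/- 0.7814i.
For a conjugate pair |z|^2 = z * conj(z) = (product of roots) = c/a = 1/(0.584) = 1.712329, so |z| = sqrt(1.712329) = 1.3086 for both roots.
Moduli of all roots: 1.3086, 1.3086.
All moduli strictly greater than 1? Yes.
Verdict: Invertible.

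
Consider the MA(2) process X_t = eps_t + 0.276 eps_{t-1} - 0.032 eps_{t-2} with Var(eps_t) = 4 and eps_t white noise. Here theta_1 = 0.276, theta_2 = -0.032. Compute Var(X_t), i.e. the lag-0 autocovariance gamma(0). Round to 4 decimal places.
\gamma(0) = 4.3088

For an MA(q) process X_t = eps_t + sum_i theta_i eps_{t-i} with
Var(eps_t) = sigma^2, the variance is
  gamma(0) = sigma^2 * (1 + sum_i theta_i^2).
  sum_i theta_i^2 = (0.276)^2 + (-0.032)^2 = 0.076176 + 0.001024 = 0.0772.
  gamma(0) = 4 * (1 + 0.0772) = 4 * 1.0772 = 4.3088.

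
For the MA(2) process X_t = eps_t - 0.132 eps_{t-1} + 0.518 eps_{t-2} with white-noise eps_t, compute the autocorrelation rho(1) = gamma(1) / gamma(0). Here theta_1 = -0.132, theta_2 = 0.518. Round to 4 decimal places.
\rho(1) = -0.1558

For an MA(q) process with theta_0 = 1, the autocovariance is
  gamma(k) = sigma^2 * sum_{i=0..q-k} theta_i * theta_{i+k},
and rho(k) = gamma(k) / gamma(0). Sigma^2 cancels.
  numerator   = (1)*(-0.132) + (-0.132)*(0.518) = -0.200376.
  denominator = (1)^2 + (-0.132)^2 + (0.518)^2 = 1.285748.
  rho(1) = -0.200376 / 1.285748 = -0.1558.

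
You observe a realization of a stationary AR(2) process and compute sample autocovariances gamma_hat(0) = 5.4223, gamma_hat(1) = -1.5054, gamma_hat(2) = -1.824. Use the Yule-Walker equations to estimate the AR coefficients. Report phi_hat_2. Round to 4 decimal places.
\hat\phi_{2} = -0.4480

The Yule-Walker equations for an AR(p) process read, in matrix form,
  Gamma_p phi = r_p,   with   (Gamma_p)_{ij} = gamma(|i - j|),
                       (r_p)_i = gamma(i),   i,j = 1..p.
Substitute the sample gammas (Toeplitz matrix and right-hand side of size 2):
  Gamma_p = [[5.4223, -1.5054], [-1.5054, 5.4223]]
  r_p     = [-1.5054, -1.824]
Written out:
  5.4223 phi_1 - 1.5054 phi_2 = -1.5054
  -1.5054 phi_1 + 5.4223 phi_2 = -1.824
Solve by Cramer's rule:
  det = gamma(0)^2 - gamma(1)^2 = (5.4223)^2 - (-1.5054)^2 = 29.40133729 - 2.26622916 = 27.13510813
  phi_hat_1 = [gamma(1) gamma(0) - gamma(1) gamma(2)] / det = [(-1.5054)(5.4223) - (-1.5054)(-1.824)] / 27.13510813 = -10.90858002 / 27.13510813 = -0.402
  phi_hat_2 = [gamma(0) gamma(2) - gamma(1)^2] / det = [(5.4223)(-1.824) - (-1.5054)^2] / 27.13510813 = -12.15650436 / 27.13510813 = -0.448
So phi_hat = [-0.4020, -0.4480].
Therefore phi_hat_2 = -0.4480.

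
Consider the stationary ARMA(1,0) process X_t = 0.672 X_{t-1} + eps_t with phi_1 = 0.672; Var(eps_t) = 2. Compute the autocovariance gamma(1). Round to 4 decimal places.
\gamma(1) = 2.4507

Multiply the model equation by X_{t-k} and take expectations. With theta_0 = psi_0 = 1 and psi_j the MA(infinity) weights, this gives
  gamma(k) - sum_i phi_i gamma(k-i) = c_k,
  c_k = sigma^2 * sum_{j=k..q} theta_j psi_{j-k}   (c_k = 0 for k > q),
using gamma(-m) = gamma(m).
Pure AR (q = 0): c_0 = sigma^2 = 2, c_k = 0 for k >= 1.
Equations for k = 0 and k = 1 (AR order 1):
  gamma(0) = phi_1 gamma(1) + c_0
  gamma(1) = phi_1 gamma(0) + c_1
Substituting the second into the first: gamma(0) (1 - phi_1^2) = c_0 + phi_1 c_1, so
  gamma(0) = c_0 / (1 - phi_1^2) = 2 / (1 - (0.672)^2) = 2 / 0.548416 = 3.646867.
  gamma(1) = phi_1 gamma(0) = (0.672)(3.646867) = 2.450694.
Therefore gamma(1) = 2.4507 (to 4 decimal places).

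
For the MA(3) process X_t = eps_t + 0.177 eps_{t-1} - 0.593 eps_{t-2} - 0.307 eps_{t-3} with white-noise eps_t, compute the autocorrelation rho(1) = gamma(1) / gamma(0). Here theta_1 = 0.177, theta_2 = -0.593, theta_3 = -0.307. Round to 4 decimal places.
\rho(1) = 0.1720

For an MA(q) process with theta_0 = 1, the autocovariance is
  gamma(k) = sigma^2 * sum_{i=0..q-k} theta_i * theta_{i+k},
and rho(k) = gamma(k) / gamma(0). Sigma^2 cancels.
  numerator   = (1)*(0.177) + (0.177)*(-0.593) + (-0.593)*(-0.307) = 0.25409.
  denominator = (1)^2 + (0.177)^2 + (-0.593)^2 + (-0.307)^2 = 1.477227.
  rho(1) = 0.25409 / 1.477227 = 0.1720.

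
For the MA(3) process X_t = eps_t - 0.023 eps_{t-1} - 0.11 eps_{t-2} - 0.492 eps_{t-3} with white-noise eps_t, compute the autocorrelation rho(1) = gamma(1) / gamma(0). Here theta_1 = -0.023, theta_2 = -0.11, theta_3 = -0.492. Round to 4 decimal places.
\rho(1) = 0.0268

For an MA(q) process with theta_0 = 1, the autocovariance is
  gamma(k) = sigma^2 * sum_{i=0..q-k} theta_i * theta_{i+k},
and rho(k) = gamma(k) / gamma(0). Sigma^2 cancels.
  numerator   = (1)*(-0.023) + (-0.023)*(-0.11) + (-0.11)*(-0.492) = 0.03365.
  denominator = (1)^2 + (-0.023)^2 + (-0.11)^2 + (-0.492)^2 = 1.254693.
  rho(1) = 0.03365 / 1.254693 = 0.0268.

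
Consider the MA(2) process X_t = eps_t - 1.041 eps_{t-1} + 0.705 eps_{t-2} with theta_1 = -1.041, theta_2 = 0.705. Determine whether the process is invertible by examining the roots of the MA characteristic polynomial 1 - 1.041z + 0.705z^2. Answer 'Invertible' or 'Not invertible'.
\text{Invertible}

The MA(q) characteristic polynomial is P(z) = 1 - 1.041z + 0.705z^2.
Invertibility requires all roots to lie outside the unit circle, i.e. |z| > 1 for every root.
Set 1 + (-1.041) z + (0.705) z^2 = 0, i.e. a z^2 + b z + c = 0 with a = 0.705, b = -1.041, c = 1.
Discriminant D = b^2 - 4ac = (-1.041)^2 - 4*(0.705)*1 = 1.083681 - (2.82) = -1.736319.
D < 0, so the roots are the complex-conjugate pair z = (-b +/- i sqrt(-D)) / (2a) = 0.7383 +/- 0.9345i.
For a conjugate pair |z|^2 = z * conj(z) = (product of roots) = c/a = 1/(0.705) = 1.41844, so |z| = sqrt(1.41844) = 1.191 for both roots.
Moduli of all roots: 1.1910, 1.1910.
All moduli strictly greater than 1? Yes.
Verdict: Invertible.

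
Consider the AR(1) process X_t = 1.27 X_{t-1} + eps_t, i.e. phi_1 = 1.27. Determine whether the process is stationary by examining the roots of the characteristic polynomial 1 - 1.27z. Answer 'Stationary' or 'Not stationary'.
\text{Not stationary}

The AR(p) characteristic polynomial is P(z) = 1 - 1.27z.
Stationarity requires all roots to lie outside the unit circle, i.e. |z| > 1 for every root.
This is linear in z: 1 + (-1.27) z = 0  =>  z = -1/(-1.27) = 0.787402,  |z| = 0.787402.
Moduli of all roots: 0.7874.
All moduli strictly greater than 1? No.
Verdict: Not stationary.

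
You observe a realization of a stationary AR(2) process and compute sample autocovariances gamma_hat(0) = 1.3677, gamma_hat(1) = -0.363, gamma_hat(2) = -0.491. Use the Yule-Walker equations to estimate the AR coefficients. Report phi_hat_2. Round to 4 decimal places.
\hat\phi_{2} = -0.4620

The Yule-Walker equations for an AR(p) process read, in matrix form,
  Gamma_p phi = r_p,   with   (Gamma_p)_{ij} = gamma(|i - j|),
                       (r_p)_i = gamma(i),   i,j = 1..p.
Substitute the sample gammas (Toeplitz matrix and right-hand side of size 2):
  Gamma_p = [[1.3677, -0.363], [-0.363, 1.3677]]
  r_p     = [-0.363, -0.491]
Written out:
  1.3677 phi_1 - 0.363 phi_2 = -0.363
  -0.363 phi_1 + 1.3677 phi_2 = -0.491
Solve by Cramer's rule:
  det = gamma(0)^2 - gamma(1)^2 = (1.3677)^2 - (-0.363)^2 = 1.87060329 - 0.131769 = 1.73883429
  phi_hat_1 = [gamma(1) gamma(0) - gamma(1) gamma(2)] / det = [(-0.363)(1.3677) - (-0.363)(-0.491)] / 1.73883429 = -0.6747081 / 1.73883429 = -0.388
  phi_hat_2 = [gamma(0) gamma(2) - gamma(1)^2] / det = [(1.3677)(-0.491) - (-0.363)^2] / 1.73883429 = -0.8033097 / 1.73883429 = -0.462
So phi_hat = [-0.3880, -0.4620].
Therefore phi_hat_2 = -0.4620.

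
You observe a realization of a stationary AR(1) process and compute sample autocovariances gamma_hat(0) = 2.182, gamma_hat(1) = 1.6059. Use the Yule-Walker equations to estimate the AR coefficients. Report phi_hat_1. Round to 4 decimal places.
\hat\phi_{1} = 0.7360

The Yule-Walker equations for an AR(p) process read, in matrix form,
  Gamma_p phi = r_p,   with   (Gamma_p)_{ij} = gamma(|i - j|),
                       (r_p)_i = gamma(i),   i,j = 1..p.
Substitute the sample gammas (Toeplitz matrix and right-hand side of size 1):
  Gamma_p = [[2.182]]
  r_p     = [1.6059]
With p = 1 this is the single equation gamma(0) phi_1 = gamma(1):
  phi_hat_1 = gamma(1) / gamma(0) = 1.6059 / 2.182 = 0.7360.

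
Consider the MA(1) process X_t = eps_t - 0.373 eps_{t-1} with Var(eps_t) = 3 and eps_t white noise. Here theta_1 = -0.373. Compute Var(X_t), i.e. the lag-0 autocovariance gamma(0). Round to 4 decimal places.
\gamma(0) = 3.4174

For an MA(q) process X_t = eps_t + sum_i theta_i eps_{t-i} with
Var(eps_t) = sigma^2, the variance is
  gamma(0) = sigma^2 * (1 + sum_i theta_i^2).
  sum_i theta_i^2 = (-0.373)^2 = 0.139129.
  gamma(0) = 3 * (1 + 0.139129) = 3 * 1.139129 = 3.417387, which rounds to 3.4174.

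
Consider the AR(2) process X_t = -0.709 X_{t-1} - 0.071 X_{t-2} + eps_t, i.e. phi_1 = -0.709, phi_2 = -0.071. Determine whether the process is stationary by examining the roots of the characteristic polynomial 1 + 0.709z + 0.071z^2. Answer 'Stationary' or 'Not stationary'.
\text{Stationary}

The AR(p) characteristic polynomial is P(z) = 1 + 0.709z + 0.071z^2.
Stationarity requires all roots to lie outside the unit circle, i.e. |z| > 1 for every root.
Set 1 + (0.709) z + (0.071) z^2 = 0, i.e. a z^2 + b z + c = 0 with a = 0.071, b = 0.709, c = 1.
Discriminant D = b^2 - 4ac = (0.709)^2 - 4*(0.071)*1 = 0.502681 - (0.284) = 0.218681.
D >= 0, so the roots are real: z = (-b +/- sqrt(D)) / (2a) = (-0.709 +/- 0.467633) / (0.142).
  z_1 = (-0.709 + 0.467633) / (0.142) = -1.6998,   |z_1| = 1.6998.
  z_2 = (-0.709 - 0.467633) / (0.142) = -8.2862,   |z_2| = 8.2862.
Moduli of all roots: 1.6998, 8.2862.
All moduli strictly greater than 1? Yes.
Verdict: Stationary.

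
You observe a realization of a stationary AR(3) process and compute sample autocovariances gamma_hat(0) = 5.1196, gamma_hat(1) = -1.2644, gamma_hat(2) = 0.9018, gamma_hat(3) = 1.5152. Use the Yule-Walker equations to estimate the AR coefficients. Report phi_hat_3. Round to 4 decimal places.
\hat\phi_{3} = 0.3940

The Yule-Walker equations for an AR(p) process read, in matrix form,
  Gamma_p phi = r_p,   with   (Gamma_p)_{ij} = gamma(|i - j|),
                       (r_p)_i = gamma(i),   i,j = 1..p.
Substitute the sample gammas (Toeplitz matrix and right-hand side of size 3):
  Gamma_p = [[5.1196, -1.2644, 0.9018], [-1.2644, 5.1196, -1.2644], [0.9018, -1.2644, 5.1196]]
  r_p     = [-1.2644, 0.9018, 1.5152]
Written out (R1..R3):
  (R1) 5.1196 phi_1 - 1.2644 phi_2 + 0.9018 phi_3 = -1.2644
  (R2) -1.2644 phi_1 + 5.1196 phi_2 - 1.2644 phi_3 = 0.9018
  (R3) 0.9018 phi_1 - 1.2644 phi_2 + 5.1196 phi_3 = 1.5152
Gaussian elimination:
  R2 <- R2 - (-1.2644/5.1196) R1 = R2 - (-0.246972) R1:  4.807328 phi_2 - 1.04168 phi_3 = 0.589528
  R3 <- R3 - (0.9018/5.1196) R1 = R3 - (0.176147) R1:  -1.04168 phi_2 + 4.960751 phi_3 = 1.73792
  R3 <- R3 - (-1.04168/4.807328) R2 = R3 - (-0.216686) R2:  4.735034 phi_3 = 1.865662
Back-substitution:
  phi_hat_3 = 1.865662 / 4.735034 = 0.394012
  phi_hat_2 = (0.589528 - (-1.04168)(0.394012)) / 4.807328 = 0.208008
  phi_hat_1 = (-1.2644 - (-1.2644)(0.208008) - (0.9018)(0.394012)) / 5.1196 = -0.265004
So phi_hat = [-0.2650, 0.2080, 0.3940].
Therefore phi_hat_3 = 0.3940.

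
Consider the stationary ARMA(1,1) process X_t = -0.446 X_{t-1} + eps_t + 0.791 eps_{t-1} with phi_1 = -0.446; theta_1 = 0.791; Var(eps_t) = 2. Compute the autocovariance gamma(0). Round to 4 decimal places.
\gamma(0) = 2.2972

Multiply the model equation by X_{t-k} and take expectations. With theta_0 = psi_0 = 1 and psi_j the MA(infinity) weights, this gives
  gamma(k) - sum_i phi_i gamma(k-i) = c_k,
  c_k = sigma^2 * sum_{j=k..q} theta_j psi_{j-k}   (c_k = 0 for k > q),
using gamma(-m) = gamma(m).
psi-weights needed (psi_j = theta_j + sum_i phi_i psi_{j-i}):
  psi_1 = theta_1 + phi_1 = 0.791 + (-0.446) = 0.345
Right-hand sides:
  c_0 = sigma^2 (1 + theta_1 psi_1) = 2 * (1 + (0.791)(0.345)) = 2 * 1.272895 = 2.54579
  c_1 = sigma^2 theta_1 = 2 * (0.791) = 1.582
  c_2 = 0
Equations for k = 0 and k = 1 (AR order 1):
  gamma(0) = phi_1 gamma(1) + c_0
  gamma(1) = phi_1 gamma(0) + c_1
Substituting the second into the first: gamma(0) (1 - phi_1^2) = c_0 + phi_1 c_1, so
  gamma(0) = (c_0 + phi_1 c_1) / (1 - phi_1^2) = (2.54579 + (-0.446)(1.582)) / (1 - (-0.446)^2) = 1.840218 / 0.801084 = 2.29716.
Therefore gamma(0) = 2.2972 (to 4 decimal places).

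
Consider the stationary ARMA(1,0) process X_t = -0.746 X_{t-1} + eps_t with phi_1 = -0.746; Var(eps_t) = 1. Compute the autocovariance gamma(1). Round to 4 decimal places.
\gamma(1) = -1.6821

Multiply the model equation by X_{t-k} and take expectations. With theta_0 = psi_0 = 1 and psi_j the MA(infinity) weights, this gives
  gamma(k) - sum_i phi_i gamma(k-i) = c_k,
  c_k = sigma^2 * sum_{j=k..q} theta_j psi_{j-k}   (c_k = 0 for k > q),
using gamma(-m) = gamma(m).
Pure AR (q = 0): c_0 = sigma^2 = 1, c_k = 0 for k >= 1.
Equations for k = 0 and k = 1 (AR order 1):
  gamma(0) = phi_1 gamma(1) + c_0
  gamma(1) = phi_1 gamma(0) + c_1
Substituting the second into the first: gamma(0) (1 - phi_1^2) = c_0 + phi_1 c_1, so
  gamma(0) = c_0 / (1 - phi_1^2) = 1 / (1 - (-0.746)^2) = 1 / 0.443484 = 2.254873.
  gamma(1) = phi_1 gamma(0) = (-0.746)(2.254873) = -1.682135.
Therefore gamma(1) = -1.6821 (to 4 decimal places).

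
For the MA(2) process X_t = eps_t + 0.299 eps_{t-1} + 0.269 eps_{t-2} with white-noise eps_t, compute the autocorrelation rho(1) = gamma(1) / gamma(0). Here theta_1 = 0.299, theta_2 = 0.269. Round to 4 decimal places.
\rho(1) = 0.3266

For an MA(q) process with theta_0 = 1, the autocovariance is
  gamma(k) = sigma^2 * sum_{i=0..q-k} theta_i * theta_{i+k},
and rho(k) = gamma(k) / gamma(0). Sigma^2 cancels.
  numerator   = (1)*(0.299) + (0.299)*(0.269) = 0.379431.
  denominator = (1)^2 + (0.299)^2 + (0.269)^2 = 1.161762.
  rho(1) = 0.379431 / 1.161762 = 0.3266.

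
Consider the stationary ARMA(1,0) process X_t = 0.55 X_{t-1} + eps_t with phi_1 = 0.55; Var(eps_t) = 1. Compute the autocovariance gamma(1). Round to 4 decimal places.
\gamma(1) = 0.7885

Multiply the model equation by X_{t-k} and take expectations. With theta_0 = psi_0 = 1 and psi_j the MA(infinity) weights, this gives
  gamma(k) - sum_i phi_i gamma(k-i) = c_k,
  c_k = sigma^2 * sum_{j=k..q} theta_j psi_{j-k}   (c_k = 0 for k > q),
using gamma(-m) = gamma(m).
Pure AR (q = 0): c_0 = sigma^2 = 1, c_k = 0 for k >= 1.
Equations for k = 0 and k = 1 (AR order 1):
  gamma(0) = phi_1 gamma(1) + c_0
  gamma(1) = phi_1 gamma(0) + c_1
Substituting the second into the first: gamma(0) (1 - phi_1^2) = c_0 + phi_1 c_1, so
  gamma(0) = c_0 / (1 - phi_1^2) = 1 / (1 - (0.55)^2) = 1 / 0.6975 = 1.433692.
  gamma(1) = phi_1 gamma(0) = (0.55)(1.433692) = 0.78853.
Therefore gamma(1) = 0.7885 (to 4 decimal places).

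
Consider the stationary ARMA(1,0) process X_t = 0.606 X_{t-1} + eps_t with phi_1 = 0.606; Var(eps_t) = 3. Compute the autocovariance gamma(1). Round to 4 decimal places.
\gamma(1) = 2.8731

Multiply the model equation by X_{t-k} and take expectations. With theta_0 = psi_0 = 1 and psi_j the MA(infinity) weights, this gives
  gamma(k) - sum_i phi_i gamma(k-i) = c_k,
  c_k = sigma^2 * sum_{j=k..q} theta_j psi_{j-k}   (c_k = 0 for k > q),
using gamma(-m) = gamma(m).
Pure AR (q = 0): c_0 = sigma^2 = 3, c_k = 0 for k >= 1.
Equations for k = 0 and k = 1 (AR order 1):
  gamma(0) = phi_1 gamma(1) + c_0
  gamma(1) = phi_1 gamma(0) + c_1
Substituting the second into the first: gamma(0) (1 - phi_1^2) = c_0 + phi_1 c_1, so
  gamma(0) = c_0 / (1 - phi_1^2) = 3 / (1 - (0.606)^2) = 3 / 0.632764 = 4.741104.
  gamma(1) = phi_1 gamma(0) = (0.606)(4.741104) = 2.873109.
Therefore gamma(1) = 2.8731 (to 4 decimal places).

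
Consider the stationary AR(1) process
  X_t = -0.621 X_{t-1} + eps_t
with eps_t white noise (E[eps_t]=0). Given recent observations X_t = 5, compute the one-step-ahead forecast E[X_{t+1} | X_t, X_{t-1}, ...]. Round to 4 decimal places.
E[X_{t+1} \mid \mathcal F_t] = -3.1050

For an AR(p) model X_t = c + sum_i phi_i X_{t-i} + eps_t, the
one-step-ahead conditional mean is
  E[X_{t+1} | X_t, ...] = c + sum_i phi_i X_{t+1-i}.
Substitute known values:
  E[X_{t+1} | ...] = (-0.621) * (5)
                   = -3.1050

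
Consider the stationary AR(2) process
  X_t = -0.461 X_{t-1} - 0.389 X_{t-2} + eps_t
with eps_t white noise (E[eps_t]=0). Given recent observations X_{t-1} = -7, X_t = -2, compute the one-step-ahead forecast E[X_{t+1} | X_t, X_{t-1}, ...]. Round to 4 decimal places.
E[X_{t+1} \mid \mathcal F_t] = 3.6450

For an AR(p) model X_t = c + sum_i phi_i X_{t-i} + eps_t, the
one-step-ahead conditional mean is
  E[X_{t+1} | X_t, ...] = c + sum_i phi_i X_{t+1-i}.
Substitute known values:
  E[X_{t+1} | ...] = (-0.461) * (-2) + (-0.389) * (-7)
                   = 3.6450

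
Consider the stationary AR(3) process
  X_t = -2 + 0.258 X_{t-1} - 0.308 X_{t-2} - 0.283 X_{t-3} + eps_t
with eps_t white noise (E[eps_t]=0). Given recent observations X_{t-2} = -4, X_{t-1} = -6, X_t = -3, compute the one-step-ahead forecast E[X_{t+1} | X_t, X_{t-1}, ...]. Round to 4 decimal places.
E[X_{t+1} \mid \mathcal F_t] = 0.2060

For an AR(p) model X_t = c + sum_i phi_i X_{t-i} + eps_t, the
one-step-ahead conditional mean is
  E[X_{t+1} | X_t, ...] = c + sum_i phi_i X_{t+1-i}.
Substitute known values:
  E[X_{t+1} | ...] = -2 + (0.258) * (-3) + (-0.308) * (-6) + (-0.283) * (-4)
                   = 0.2060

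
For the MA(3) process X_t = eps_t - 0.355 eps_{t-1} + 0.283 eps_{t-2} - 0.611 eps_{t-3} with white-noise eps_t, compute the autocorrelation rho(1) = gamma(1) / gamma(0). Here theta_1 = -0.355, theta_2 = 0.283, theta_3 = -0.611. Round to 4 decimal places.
\rho(1) = -0.3978

For an MA(q) process with theta_0 = 1, the autocovariance is
  gamma(k) = sigma^2 * sum_{i=0..q-k} theta_i * theta_{i+k},
and rho(k) = gamma(k) / gamma(0). Sigma^2 cancels.
  numerator   = (1)*(-0.355) + (-0.355)*(0.283) + (0.283)*(-0.611) = -0.628378.
  denominator = (1)^2 + (-0.355)^2 + (0.283)^2 + (-0.611)^2 = 1.579435.
  rho(1) = -0.628378 / 1.579435 = -0.3978.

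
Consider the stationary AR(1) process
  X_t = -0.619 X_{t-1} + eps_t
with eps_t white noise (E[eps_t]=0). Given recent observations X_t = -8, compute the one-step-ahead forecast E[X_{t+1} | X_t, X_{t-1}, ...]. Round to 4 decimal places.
E[X_{t+1} \mid \mathcal F_t] = 4.9520

For an AR(p) model X_t = c + sum_i phi_i X_{t-i} + eps_t, the
one-step-ahead conditional mean is
  E[X_{t+1} | X_t, ...] = c + sum_i phi_i X_{t+1-i}.
Substitute known values:
  E[X_{t+1} | ...] = (-0.619) * (-8)
                   = 4.9520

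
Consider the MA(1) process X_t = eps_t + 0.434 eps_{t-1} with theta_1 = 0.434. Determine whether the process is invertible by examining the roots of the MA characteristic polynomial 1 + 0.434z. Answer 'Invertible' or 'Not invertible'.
\text{Invertible}

The MA(q) characteristic polynomial is P(z) = 1 + 0.434z.
Invertibility requires all roots to lie outside the unit circle, i.e. |z| > 1 for every root.
This is linear in z: 1 + (0.434) z = 0  =>  z = -1/(0.434) = -2.304147,  |z| = 2.304147.
Moduli of all roots: 2.3041.
All moduli strictly greater than 1? Yes.
Verdict: Invertible.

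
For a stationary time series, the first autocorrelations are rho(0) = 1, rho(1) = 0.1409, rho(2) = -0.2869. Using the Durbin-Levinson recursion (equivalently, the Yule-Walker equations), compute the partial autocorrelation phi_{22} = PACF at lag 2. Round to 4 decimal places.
\phi_{22} = -0.3130

The PACF at lag k is phi_{kk}, the last component of the solution
to the Yule-Walker system G_k phi = r_k where
  (G_k)_{ij} = rho(|i - j|), (r_k)_i = rho(i), i,j = 1..k.
Equivalently, Durbin-Levinson gives phi_{kk} iteratively:
  phi_{11} = rho(1)
  phi_{kk} = [rho(k) - sum_{j=1..k-1} phi_{k-1,j} rho(k-j)]
            / [1 - sum_{j=1..k-1} phi_{k-1,j} rho(j)],
  phi_{k,j} = phi_{k-1,j} - phi_{kk} phi_{k-1,k-j},  j = 1..k-1.
Step k = 1:
  phi_11 = rho(1) = 0.1409.
Step k = 2:
  phi_22 = [rho(2) - phi_11 rho(1)] / [1 - phi_11 rho(1)] = [-0.2869 - (0.1409)(0.1409)] / [1 - (0.1409)(0.1409)]
         = -0.30675281 / 0.98014719 = -0.313.
Therefore phi_{22} = -0.3130.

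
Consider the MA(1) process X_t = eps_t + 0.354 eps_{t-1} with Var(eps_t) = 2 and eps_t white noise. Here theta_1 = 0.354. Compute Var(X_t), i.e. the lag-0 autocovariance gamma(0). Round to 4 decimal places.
\gamma(0) = 2.2506

For an MA(q) process X_t = eps_t + sum_i theta_i eps_{t-i} with
Var(eps_t) = sigma^2, the variance is
  gamma(0) = sigma^2 * (1 + sum_i theta_i^2).
  sum_i theta_i^2 = (0.354)^2 = 0.125316.
  gamma(0) = 2 * (1 + 0.125316) = 2 * 1.125316 = 2.250632, which rounds to 2.2506.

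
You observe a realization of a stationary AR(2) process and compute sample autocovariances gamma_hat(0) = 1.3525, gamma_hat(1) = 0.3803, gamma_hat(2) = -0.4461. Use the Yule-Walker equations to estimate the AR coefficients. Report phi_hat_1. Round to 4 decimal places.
\hat\phi_{1} = 0.4060

The Yule-Walker equations for an AR(p) process read, in matrix form,
  Gamma_p phi = r_p,   with   (Gamma_p)_{ij} = gamma(|i - j|),
                       (r_p)_i = gamma(i),   i,j = 1..p.
Substitute the sample gammas (Toeplitz matrix and right-hand side of size 2):
  Gamma_p = [[1.3525, 0.3803], [0.3803, 1.3525]]
  r_p     = [0.3803, -0.4461]
Written out:
  1.3525 phi_1 + 0.3803 phi_2 = 0.3803
  0.3803 phi_1 + 1.3525 phi_2 = -0.4461
Solve by Cramer's rule:
  det = gamma(0)^2 - gamma(1)^2 = (1.3525)^2 - (0.3803)^2 = 1.82925625 - 0.14462809 = 1.68462816
  phi_hat_1 = [gamma(1) gamma(0) - gamma(1) gamma(2)] / det = [(0.3803)(1.3525) - (0.3803)(-0.4461)] / 1.68462816 = 0.68400758 / 1.68462816 = 0.406
  phi_hat_2 = [gamma(0) gamma(2) - gamma(1)^2] / det = [(1.3525)(-0.4461) - (0.3803)^2] / 1.68462816 = -0.74797834 / 1.68462816 = -0.444
So phi_hat = [0.4060, -0.4440].
Therefore phi_hat_1 = 0.4060.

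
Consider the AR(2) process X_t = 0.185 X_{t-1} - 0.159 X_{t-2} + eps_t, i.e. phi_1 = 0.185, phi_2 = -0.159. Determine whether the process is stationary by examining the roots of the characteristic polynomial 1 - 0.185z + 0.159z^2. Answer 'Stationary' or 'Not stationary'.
\text{Stationary}

The AR(p) characteristic polynomial is P(z) = 1 - 0.185z + 0.159z^2.
Stationarity requires all roots to lie outside the unit circle, i.e. |z| > 1 for every root.
Set 1 + (-0.185) z + (0.159) z^2 = 0, i.e. a z^2 + b z + c = 0 with a = 0.159, b = -0.185, c = 1.
Discriminant D = b^2 - 4ac = (-0.185)^2 - 4*(0.159)*1 = 0.034225 - (0.636) = -0.601775.
D < 0, so the roots are the complex-conjugate pair z = (-b +/- i sqrt(-D)) / (2a) = 0.5818 +/- 2.4394i.
For a conjugate pair |z|^2 = z * conj(z) = (product of roots) = c/a = 1/(0.159) = 6.289308, so |z| = sqrt(6.289308) = 2.5078 for both roots.
Moduli of all roots: 2.5078, 2.5078.
All moduli strictly greater than 1? Yes.
Verdict: Stationary.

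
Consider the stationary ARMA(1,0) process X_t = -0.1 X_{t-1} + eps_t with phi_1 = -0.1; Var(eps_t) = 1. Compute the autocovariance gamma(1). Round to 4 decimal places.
\gamma(1) = -0.1010

Multiply the model equation by X_{t-k} and take expectations. With theta_0 = psi_0 = 1 and psi_j the MA(infinity) weights, this gives
  gamma(k) - sum_i phi_i gamma(k-i) = c_k,
  c_k = sigma^2 * sum_{j=k..q} theta_j psi_{j-k}   (c_k = 0 for k > q),
using gamma(-m) = gamma(m).
Pure AR (q = 0): c_0 = sigma^2 = 1, c_k = 0 for k >= 1.
Equations for k = 0 and k = 1 (AR order 1):
  gamma(0) = phi_1 gamma(1) + c_0
  gamma(1) = phi_1 gamma(0) + c_1
Substituting the second into the first: gamma(0) (1 - phi_1^2) = c_0 + phi_1 c_1, so
  gamma(0) = c_0 / (1 - phi_1^2) = 1 / (1 - (-0.1)^2) = 1 / 0.99 = 1.010101.
  gamma(1) = phi_1 gamma(0) = (-0.1)(1.010101) = -0.10101.
Therefore gamma(1) = -0.1010 (to 4 decimal places).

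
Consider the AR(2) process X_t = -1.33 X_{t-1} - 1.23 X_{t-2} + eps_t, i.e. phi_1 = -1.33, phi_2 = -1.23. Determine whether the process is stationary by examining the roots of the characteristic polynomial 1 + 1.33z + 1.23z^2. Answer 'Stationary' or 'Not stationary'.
\text{Not stationary}

The AR(p) characteristic polynomial is P(z) = 1 + 1.33z + 1.23z^2.
Stationarity requires all roots to lie outside the unit circle, i.e. |z| > 1 for every root.
Set 1 + (1.33) z + (1.23) z^2 = 0, i.e. a z^2 + b z + c = 0 with a = 1.23, b = 1.33, c = 1.
Discriminant D = b^2 - 4ac = (1.33)^2 - 4*(1.23)*1 = 1.7689 - (4.92) = -3.1511.
D < 0, so the roots are the complex-conjugate pair z = (-b +/- i sqrt(-D)) / (2a) = -0.5407 +/- 0.7216i.
For a conjugate pair |z|^2 = z * conj(z) = (product of roots) = c/a = 1/(1.23) = 0.813008, so |z| = sqrt(0.813008) = 0.9017 for both roots.
Moduli of all roots: 0.9017, 0.9017.
All moduli strictly greater than 1? No.
Verdict: Not stationary.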